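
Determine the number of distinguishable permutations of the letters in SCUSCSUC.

560

The 8 letters of SCUSCSUC have repeats: C appearing 3 times, S appearing 3 times, and U appearing twice.
The number of distinct arrangements is 8!/(3!·3!·2!) = 40320/72 = 560.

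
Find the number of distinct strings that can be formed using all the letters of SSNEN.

30

The 5 letters of SSNEN have repeats: N appearing twice and S appearing twice.
The number of distinct arrangements is 5!/(2!·2!) = 120/4 = 30.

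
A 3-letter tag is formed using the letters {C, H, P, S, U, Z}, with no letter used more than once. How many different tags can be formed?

120

This is a permutation of 3 out of 6: P(6,3) = 6!/3!.
6 × 5 × 4 = 120.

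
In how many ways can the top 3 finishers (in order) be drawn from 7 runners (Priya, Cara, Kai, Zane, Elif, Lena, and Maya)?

210

There are 7 choices for 1st place, 6 for 2nd, and 5 for 3rd.
That gives 7 × 6 × 5 = 210.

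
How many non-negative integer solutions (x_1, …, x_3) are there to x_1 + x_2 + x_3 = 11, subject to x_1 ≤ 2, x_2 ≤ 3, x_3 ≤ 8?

6

By stars and bars, unrestricted non-negative solutions to x_1+…+x_3 = 11 number C(11+2,2) = 78.
Subtract solutions that violate a single cap (substitute x_i' = x_i − (cap_i+1)): x_1 ≥ 3 gives C(10,2) = 45; x_2 ≥ 4 gives C(9,2) = 36; x_3 ≥ 9 gives C(4,2) = 6. Together 87.
Add back pairs where two caps are both exceeded: 15 + 0 + 0 = 15.
By inclusion–exclusion the count is 78 − 87 + 15 = 6.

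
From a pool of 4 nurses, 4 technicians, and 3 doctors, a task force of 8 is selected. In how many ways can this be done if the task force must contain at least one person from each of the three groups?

164

With no constraint there are C(11,8) = 165 possible selections.
Subtract selections that omit an entire group: no nurses → C(7,8) = 0; no technicians → C(7,8) = 0; no doctors → C(8,8) = 1.
Add back selections omitting two groups (i.e. drawn from a single group): C(4,8) + C(4,8) + C(3,8) = 0.
By inclusion–exclusion: 165 − 1 + 0 = 164.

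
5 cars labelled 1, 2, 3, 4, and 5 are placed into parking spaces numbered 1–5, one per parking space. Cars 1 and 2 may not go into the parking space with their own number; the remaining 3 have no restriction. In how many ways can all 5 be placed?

Let Aᵢ (for i ∈ {1, 2}) be the placements that put car i in its forbidden parking space. Any j of these fix j positions, leaving (5−j)! ways to fill the rest, and there are C(2,j) ways to pick which j.
By inclusion–exclusion, the number of valid placements is Σ_{j=0}^{2} (−1)^j C(2,j)·(5−j)!.
Computing: 120 − 48 + 6 = 78.

78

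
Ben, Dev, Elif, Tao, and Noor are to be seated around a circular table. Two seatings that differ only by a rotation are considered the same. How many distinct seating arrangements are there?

Seat Ben anywhere (absorbing the rotational symmetry), then permute the other 4: (4)! = 24.

24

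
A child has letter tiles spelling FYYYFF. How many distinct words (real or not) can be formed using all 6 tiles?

The 6 letters of FYYYFF have repeats: F appearing 3 times and Y appearing 3 times.
So there are 6! / (3!·3!) = 20 distinguishable arrangements.

20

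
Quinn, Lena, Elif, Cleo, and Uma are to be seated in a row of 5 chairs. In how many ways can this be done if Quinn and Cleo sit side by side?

Place the 3 others and the Quinn-Cleo pair as 4 objects in a line; the pair has 2 internal arrangements.
So the count is 2·(4)! = 48.

48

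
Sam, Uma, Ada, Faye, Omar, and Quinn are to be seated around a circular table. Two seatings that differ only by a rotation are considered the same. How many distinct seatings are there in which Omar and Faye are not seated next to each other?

Without the restriction there are (5)! = 120 seatings.
Those with Omar next to Faye: fuse the pair into one unit and seat 5 units around a circle — 2·(4)! = 48.
Subtracting, 120 − 48 = 72.

72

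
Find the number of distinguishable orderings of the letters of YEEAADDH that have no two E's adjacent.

There are 8!/(2!·2!·2!) = 5040 arrangements of YEEAADDH in total.
Arrangements with the E's together: treat EE as one letter, giving (7)!/(2!·2!) = 1260.
Subtracting, 5040 − 1260 = 3780 arrangements keep the E's apart.

3780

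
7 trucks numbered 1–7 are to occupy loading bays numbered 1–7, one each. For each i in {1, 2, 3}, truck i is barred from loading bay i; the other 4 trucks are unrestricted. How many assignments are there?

Let Aᵢ (for i ∈ {1, 2, 3}) be the placements that put truck i in its forbidden loading bay. Any j of these fix j positions, leaving (7−j)! ways to fill the rest, and there are C(3,j) ways to pick which j.
By inclusion–exclusion, the number of valid placements is Σ_{j=0}^{3} (−1)^j C(3,j)·(7−j)!.
Computing: 5040 − 2160 + 360 − 24 = 3216.

3216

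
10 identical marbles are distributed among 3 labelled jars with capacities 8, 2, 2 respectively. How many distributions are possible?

Ignoring the caps, the number of non-negative solutions to x_1+…+x_3 = 10 is C(12,2) = 66.
Subtract solutions that violate a single cap (substitute x_i' = x_i − (cap_i+1)): x_1 ≥ 9 gives C(3,2) = 3; x_2 ≥ 3 gives C(9,2) = 36; x_3 ≥ 3 gives C(9,2) = 36. Together 75.
Add back pairs where two caps are both exceeded: 0 + 0 + 15 = 15.
By inclusion–exclusion the count is 66 − 75 + 15 = 6.

6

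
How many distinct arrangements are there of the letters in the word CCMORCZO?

3360

CCMORCZO has 8 letters with C appearing 3 times and O appearing twice.
The number of distinct arrangements is 8!/(3!·2!) = 40320/12 = 3360.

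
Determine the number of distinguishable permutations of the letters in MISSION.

1260

Letter multiplicities in MISSION: I×2, M×1, N×1, O×1, S×2.
Dividing 7! = 5040 by 2!·2! = 4 for the repeated letters gives 1260.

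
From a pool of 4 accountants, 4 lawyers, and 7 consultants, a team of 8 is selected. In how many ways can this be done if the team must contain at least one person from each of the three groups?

6104

With no constraint there are C(15,8) = 6435 possible selections.
Subtract selections that omit an entire group: no accountants → C(11,8) = 165; no lawyers → C(11,8) = 165; no consultants → C(8,8) = 1.
Add back selections omitting two groups (i.e. drawn from a single group): C(4,8) + C(4,8) + C(7,8) = 0.
By inclusion–exclusion: 6435 − 331 + 0 = 6104.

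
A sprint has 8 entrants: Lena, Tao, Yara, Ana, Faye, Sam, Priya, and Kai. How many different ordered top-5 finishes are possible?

This is an ordered selection of 5 from 8: P(8,5).
That gives 8 × 7 × 6 × 5 × 4 = 6720.

6720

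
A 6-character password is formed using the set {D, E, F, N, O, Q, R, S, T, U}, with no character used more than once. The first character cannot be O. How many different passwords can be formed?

136080

The first character has 10−1 = 9 choices (anything except O).
The remaining 5 characters are filled from the other 9 symbols without repetition: 9 × 8 × 7 × 6 × 5 = 15120.
Total: 9 × 15120 = 136080.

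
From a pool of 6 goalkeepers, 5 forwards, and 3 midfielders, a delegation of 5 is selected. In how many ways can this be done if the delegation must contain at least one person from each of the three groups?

1365

Total 5-person selections from all 14: C(14,5) = 2002.
Selections missing a whole group: no goalkeepers → C(8,5) = 56; no forwards → C(9,5) = 126; no midfielders → C(11,5) = 462.
Add back selections omitting two groups (i.e. drawn from a single group): C(6,5) + C(5,5) + C(3,5) = 7.
By inclusion–exclusion: 2002 − 644 + 7 = 1365.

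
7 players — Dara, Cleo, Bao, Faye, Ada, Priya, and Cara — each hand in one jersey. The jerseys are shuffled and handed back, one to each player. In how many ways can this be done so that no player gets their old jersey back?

This is the derangement count D_7: permutations of 7 items with no fixed point.
By inclusion–exclusion this is Σ_{j=0}^{7} (−1)^j C(7,j)·(7−j)!.
Computing: 5040 − 5040 + 2520 − 840 + 210 − 42 + 7 − 1 = 1854.

1854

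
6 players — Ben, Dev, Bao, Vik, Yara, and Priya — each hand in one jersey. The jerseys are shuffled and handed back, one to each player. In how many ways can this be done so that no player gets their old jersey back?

Let Aᵢ be the assignments in which player i gets their old jersey. We want the size of the complement of A₁∪…∪A_6.
By inclusion–exclusion this is Σ_{j=0}^{6} (−1)^j C(6,j)·(6−j)!.
Computing: 720 − 720 + 360 − 120 + 30 − 6 + 1 = 265.

265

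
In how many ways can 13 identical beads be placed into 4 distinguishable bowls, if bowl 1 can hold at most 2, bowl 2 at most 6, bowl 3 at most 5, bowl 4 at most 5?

46

By stars and bars, unrestricted non-negative solutions to x_1+…+x_4 = 13 number C(13+3,3) = 560.
Subtract solutions that violate a single cap (substitute x_i' = x_i − (cap_i+1)): x_1 ≥ 3 gives C(13,3) = 286; x_2 ≥ 7 gives C(9,3) = 84; x_3 ≥ 6 gives C(10,3) = 120; x_4 ≥ 6 gives C(10,3) = 120. Together 610.
Add back pairs where two caps are both exceeded: 20 + 35 + 35 + 1 + 1 + 4 = 96.
By inclusion–exclusion the count is 560 − 610 + 96 = 46.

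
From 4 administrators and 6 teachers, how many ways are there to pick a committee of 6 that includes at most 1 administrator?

25

Split by how many administrators are chosen (0 through 1).
Sum: C(4,0)·C(6,6) + C(4,1)·C(6,5) = 1 + 24 = 25.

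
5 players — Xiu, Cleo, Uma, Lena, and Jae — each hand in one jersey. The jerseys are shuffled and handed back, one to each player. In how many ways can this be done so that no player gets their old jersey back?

This is the derangement count D_5: permutations of 5 items with no fixed point.
By inclusion–exclusion this is Σ_{j=0}^{5} (−1)^j C(5,j)·(5−j)!.
Computing: 120 − 120 + 60 − 20 + 5 − 1 = 44.

44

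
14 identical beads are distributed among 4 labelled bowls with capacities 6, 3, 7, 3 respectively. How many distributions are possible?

48

By stars and bars, unrestricted non-negative solutions to x_1+…+x_4 = 14 number C(14+3,3) = 680.
Subtract solutions that violate a single cap (substitute x_i' = x_i − (cap_i+1)): x_1 ≥ 7 gives C(10,3) = 120; x_2 ≥ 4 gives C(13,3) = 286; x_3 ≥ 8 gives C(9,3) = 84; x_4 ≥ 4 gives C(13,3) = 286. Together 776.
Add back pairs where two caps are both exceeded: 20 + 0 + 20 + 10 + 84 + 10 = 144.
By inclusion–exclusion the count is 680 − 776 + 144 = 48.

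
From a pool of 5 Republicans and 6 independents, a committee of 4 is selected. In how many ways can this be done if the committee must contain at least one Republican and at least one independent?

310

With no constraint there are C(11,4) = 330 possible selections.
Subtract selections that omit an entire group: no Republicans → C(6,4) = 15; no independents → C(5,4) = 5.
Both groups omitted at once is impossible, so 330 − 20 = 310.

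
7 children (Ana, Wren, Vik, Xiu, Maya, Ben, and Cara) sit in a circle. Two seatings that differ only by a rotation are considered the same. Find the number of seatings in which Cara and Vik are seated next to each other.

240

Treat {Cara, Vik} as one unit (2 internal orders) and seat the resulting 6 units around the table: (5)! circular arrangements.
So 2 × (5)! = 2 × 120 = 240.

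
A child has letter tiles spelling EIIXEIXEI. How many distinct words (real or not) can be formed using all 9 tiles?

1260

The 9 letters of EIIXEIXEI have repeats: E appearing 3 times, I appearing 4 times, and X appearing twice.
Dividing 9! = 362880 by 4!·3!·2! = 288 for the repeated letters gives 1260.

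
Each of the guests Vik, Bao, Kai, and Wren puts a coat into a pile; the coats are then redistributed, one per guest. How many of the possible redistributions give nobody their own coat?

This is the derangement count D_4: permutations of 4 items with no fixed point.
By inclusion–exclusion this is Σ_{j=0}^{4} (−1)^j C(4,j)·(4−j)!.
Computing: 24 − 24 + 12 − 4 + 1 = 9.

9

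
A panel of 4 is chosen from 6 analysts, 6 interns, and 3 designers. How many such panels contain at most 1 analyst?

630

Split by how many analysts are chosen (0 through 1).
Sum: C(6,0)·C(9,4) + C(6,1)·C(9,3) = 126 + 504 = 630.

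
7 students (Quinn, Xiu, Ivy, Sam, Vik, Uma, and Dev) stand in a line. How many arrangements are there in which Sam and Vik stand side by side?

1440

Place the 5 others and the Sam-Vik pair as 6 objects in a line; the pair has 2 internal arrangements.
So the count is 2·(6)! = 1440.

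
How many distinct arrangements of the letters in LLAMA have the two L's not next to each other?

18

There are 5!/(2!·2!) = 30 arrangements of LLAMA in total.
If the two L's are adjacent, glue them into one block, leaving 4 items to arrange: (4)!/(2!) = 12 ways.
Subtracting, 30 − 12 = 18 arrangements keep the L's apart.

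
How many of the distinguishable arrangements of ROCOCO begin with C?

20

Fix C in the first position and arrange the remaining 5 letters.
Those 5 letters have O appearing 3 times, giving (5)!/(3!) = 20.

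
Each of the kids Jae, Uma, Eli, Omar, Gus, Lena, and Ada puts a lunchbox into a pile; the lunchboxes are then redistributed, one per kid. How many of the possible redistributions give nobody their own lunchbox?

1854

Let Aᵢ be the assignments in which kid i gets their own lunchbox. We want the size of the complement of A₁∪…∪A_7.
By inclusion–exclusion this is Σ_{j=0}^{7} (−1)^j C(7,j)·(7−j)!.
Computing: 5040 − 5040 + 2520 − 840 + 210 − 42 + 7 − 1 = 1854.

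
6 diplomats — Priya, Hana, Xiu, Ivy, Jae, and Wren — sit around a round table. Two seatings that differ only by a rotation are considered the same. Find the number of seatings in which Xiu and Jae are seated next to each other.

48

Glue Xiu and Jae into a block (2 internal orders). Seating 5 units around a circle gives (4)! arrangements.
So 2 × (4)! = 2 × 24 = 48.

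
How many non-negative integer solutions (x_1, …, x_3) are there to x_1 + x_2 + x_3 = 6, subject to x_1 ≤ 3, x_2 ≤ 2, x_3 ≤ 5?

By stars and bars, unrestricted non-negative solutions to x_1+…+x_3 = 6 number C(6+2,2) = 28.
Subtract solutions that violate a single cap (substitute x_i' = x_i − (cap_i+1)): x_1 ≥ 4 gives C(4,2) = 6; x_2 ≥ 3 gives C(5,2) = 10; x_3 ≥ 6 gives C(2,2) = 1. Together 17.
No two caps can be exceeded simultaneously, so the pair terms are all 0.
By inclusion–exclusion the count is 28 − 17 + 0 = 11.

11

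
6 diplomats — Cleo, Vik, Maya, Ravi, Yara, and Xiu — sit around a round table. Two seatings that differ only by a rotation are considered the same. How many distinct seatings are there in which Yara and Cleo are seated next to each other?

Glue Yara and Cleo into a block (2 internal orders). Seating 5 units around a circle gives (4)! arrangements.
So 2 × (4)! = 2 × 24 = 48.

48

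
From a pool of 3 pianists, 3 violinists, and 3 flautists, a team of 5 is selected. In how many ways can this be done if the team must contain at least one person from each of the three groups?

108

With no constraint there are C(9,5) = 126 possible selections.
Selections missing a whole group: no pianists → C(6,5) = 6; no violinists → C(6,5) = 6; no flautists → C(6,5) = 6.
Add back selections omitting two groups (i.e. drawn from a single group): C(3,5) + C(3,5) + C(3,5) = 0.
By inclusion–exclusion: 126 − 18 + 0 = 108.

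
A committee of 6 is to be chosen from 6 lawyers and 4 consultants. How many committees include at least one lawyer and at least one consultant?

209

Total 6-person selections from all 10: C(10,6) = 210.
Subtract selections that omit an entire group: no lawyers → C(4,6) = 0; no consultants → C(6,6) = 1.
Both groups omitted at once is impossible, so 210 − 1 = 209.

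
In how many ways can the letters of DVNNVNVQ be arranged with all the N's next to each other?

120

Treat the 3 copies of N as a single block. The multiset to arrange is then {NNN, D, Q, V, V, V}, 6 items in all.
That gives (6)!/(3!) = 120 arrangements.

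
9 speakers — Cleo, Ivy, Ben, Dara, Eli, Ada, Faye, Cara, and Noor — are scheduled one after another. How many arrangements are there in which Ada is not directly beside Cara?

282240

There are 9! = 362880 arrangements in all. If Ada and Cara are adjacent, merging them into one block gives 2·(8)! = 80640 arrangements.
So 362880 − 80640 = 282240 arrangements keep them apart.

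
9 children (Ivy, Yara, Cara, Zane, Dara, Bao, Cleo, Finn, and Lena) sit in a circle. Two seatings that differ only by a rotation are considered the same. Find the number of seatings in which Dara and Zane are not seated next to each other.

Without the restriction there are (8)! = 40320 seatings.
Those with Dara next to Zane: fuse the pair into one unit and seat 8 units around a circle — 2·(7)! = 10080.
Subtracting, 40320 − 10080 = 30240.

30240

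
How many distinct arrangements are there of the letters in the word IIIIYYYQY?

Letter multiplicities in IIIIYYYQY: I×4, Q×1, Y×4.
The number of distinct arrangements is 9!/(4!·4!) = 362880/576 = 630.

630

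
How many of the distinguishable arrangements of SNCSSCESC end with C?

840

With the last slot taken by C, it remains to arrange the other 8 letters (SNSSCESC).
Those 8 letters have C appearing twice and S appearing 4 times, giving (8)!/(4!·2!) = 840.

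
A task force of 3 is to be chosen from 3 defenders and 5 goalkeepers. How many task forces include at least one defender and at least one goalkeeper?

45

Unrestricted: C(8,3) = 56 ways to pick any 3 of the 8.
Selections missing a whole group: no defenders → C(5,3) = 10; no goalkeepers → C(3,3) = 1.
Both groups omitted at once is impossible, so 56 − 11 = 45.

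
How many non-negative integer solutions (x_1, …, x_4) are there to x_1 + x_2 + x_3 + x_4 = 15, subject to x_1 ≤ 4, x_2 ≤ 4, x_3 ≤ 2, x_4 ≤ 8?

Ignoring the caps, the number of non-negative solutions to x_1+…+x_4 = 15 is C(18,3) = 816.
Subtract solutions that violate a single cap (substitute x_i' = x_i − (cap_i+1)): x_1 ≥ 5 gives C(13,3) = 286; x_2 ≥ 5 gives C(13,3) = 286; x_3 ≥ 3 gives C(15,3) = 455; x_4 ≥ 9 gives C(9,3) = 84. Together 1111.
Add back pairs where two caps are both exceeded: 56 + 120 + 4 + 120 + 4 + 20 = 324.
Subtract triples: 10 + 0 + 0 + 0 = 10.
By inclusion–exclusion the count is 816 − 1111 + 324 − 10 = 19.

19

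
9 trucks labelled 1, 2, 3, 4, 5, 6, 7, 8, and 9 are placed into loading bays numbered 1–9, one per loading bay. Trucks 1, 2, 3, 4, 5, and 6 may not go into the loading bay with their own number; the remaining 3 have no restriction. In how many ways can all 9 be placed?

Let Aᵢ (for 1 ≤ i ≤ 6) be the placements that put truck i in its forbidden loading bay. Any j of these fix j positions, leaving (9−j)! ways to fill the rest, and there are C(6,j) ways to pick which j.
By inclusion–exclusion, the number of valid placements is Σ_{j=0}^{6} (−1)^j C(6,j)·(9−j)!.
Computing: 362880 − 241920 + 75600 − 14400 + 1800 − 144 + 6 = 183822.

183822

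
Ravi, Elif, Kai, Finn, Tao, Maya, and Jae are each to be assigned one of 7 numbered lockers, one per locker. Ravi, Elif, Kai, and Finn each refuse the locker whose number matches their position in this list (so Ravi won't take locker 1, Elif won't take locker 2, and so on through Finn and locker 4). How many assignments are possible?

2790

Let Aᵢ (for 1 ≤ i ≤ 4) be the placements that put person i in their forbidden locker. Any j of these fix j positions, leaving (7−j)! ways to fill the rest, and there are C(4,j) ways to pick which j.
By inclusion–exclusion, the number of valid placements is Σ_{j=0}^{4} (−1)^j C(4,j)·(7−j)!.
Computing: 5040 − 2880 + 720 − 96 + 6 = 2790.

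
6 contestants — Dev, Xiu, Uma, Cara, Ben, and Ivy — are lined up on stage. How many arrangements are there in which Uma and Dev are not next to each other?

There are 6! = 720 arrangements in all. If Uma and Dev are adjacent, merging them into one block gives 2·(5)! = 240 arrangements.
So 720 − 240 = 480 arrangements keep them apart.

480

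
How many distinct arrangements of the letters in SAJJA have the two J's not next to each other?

Total arrangements of SAJJA: 5!/(2!·2!) = 30.
Arrangements with the J's together: treat JJ as one letter, giving (4)!/(2!) = 12.
Hence 30 − 12 = 18.

18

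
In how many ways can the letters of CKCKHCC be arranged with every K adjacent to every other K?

Treat the 2 copies of K as a single block. The multiset to arrange is then {KK, C, C, C, C, H}, 6 items in all.
That gives (6)!/(4!) = 30 arrangements.

30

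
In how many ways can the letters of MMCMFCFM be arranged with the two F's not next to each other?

There are 8!/(4!·2!·2!) = 420 arrangements of MMCMFCFM in total.
Arrangements with the F's together: treat FF as one letter, giving (7)!/(4!·2!) = 105.
Hence 420 − 105 = 315.

315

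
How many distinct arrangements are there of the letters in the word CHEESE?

120

The 6 letters of CHEESE have repeats: E appearing 3 times.
So there are 6! / (3!) = 120 distinguishable arrangements.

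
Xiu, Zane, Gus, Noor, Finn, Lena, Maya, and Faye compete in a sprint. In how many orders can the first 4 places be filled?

There are 8 choices for 1st place, 7 for 2nd, and so on down to 5 for position 4.
That gives 8 × 7 × 6 × 5 = 1680.

1680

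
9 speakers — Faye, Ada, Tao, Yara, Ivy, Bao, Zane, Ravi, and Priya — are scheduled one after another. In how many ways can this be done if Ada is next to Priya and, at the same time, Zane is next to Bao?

20160

Treat {Ada,Priya} as one block (2 orders) and {Zane,Bao} as another (2 orders).
That leaves 7 units to arrange: 2 × 2 × 7! = 4 × 5040 = 20160.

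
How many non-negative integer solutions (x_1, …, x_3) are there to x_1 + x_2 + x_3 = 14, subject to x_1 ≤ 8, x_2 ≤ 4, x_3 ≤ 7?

Ignoring the caps, the number of non-negative solutions to x_1+…+x_3 = 14 is C(16,2) = 120.
Subtract solutions that violate a single cap (substitute x_i' = x_i − (cap_i+1)): x_1 ≥ 9 gives C(7,2) = 21; x_2 ≥ 5 gives C(11,2) = 55; x_3 ≥ 8 gives C(8,2) = 28. Together 104.
Add back pairs where two caps are both exceeded: 1 + 0 + 3 = 4.
By inclusion–exclusion the count is 120 − 104 + 4 = 20.

20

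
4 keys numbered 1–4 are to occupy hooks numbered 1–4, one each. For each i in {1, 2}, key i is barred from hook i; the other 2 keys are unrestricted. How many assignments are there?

Let Aᵢ (for i ∈ {1, 2}) be the placements that put key i in its forbidden hook. Any j of these fix j positions, leaving (4−j)! ways to fill the rest, and there are C(2,j) ways to pick which j.
By inclusion–exclusion, the number of valid placements is Σ_{j=0}^{2} (−1)^j C(2,j)·(4−j)!.
Computing: 24 − 12 + 2 = 14.

14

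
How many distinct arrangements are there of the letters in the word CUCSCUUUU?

CUCSCUUUU has 9 letters with C appearing 3 times and U appearing 5 times.
The number of distinct arrangements is 9!/(5!·3!) = 362880/720 = 504.

504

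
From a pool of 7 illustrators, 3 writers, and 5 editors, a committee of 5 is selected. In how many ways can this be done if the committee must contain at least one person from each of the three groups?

1925

Unrestricted: C(15,5) = 3003 ways to pick any 5 of the 15.
Subtract selections that omit an entire group: no illustrators → C(8,5) = 56; no writers → C(12,5) = 792; no editors → C(10,5) = 252.
Add back selections omitting two groups (i.e. drawn from a single group): C(7,5) + C(3,5) + C(5,5) = 22.
By inclusion–exclusion: 3003 − 1100 + 22 = 1925.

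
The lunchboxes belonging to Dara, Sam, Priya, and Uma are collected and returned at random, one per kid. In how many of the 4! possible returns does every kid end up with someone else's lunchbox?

Count assignments avoiding every fixed point. For any j of the 4 kids fixed to their own lunchbox, the other 4−j can be arranged in (4−j)! ways.
By inclusion–exclusion this is Σ_{j=0}^{4} (−1)^j C(4,j)·(4−j)!.
Computing: 24 − 24 + 12 − 4 + 1 = 9.

9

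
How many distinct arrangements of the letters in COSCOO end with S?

10

Fix S in the last position and arrange the remaining 5 letters.
Those 5 letters have C appearing twice and O appearing 3 times, giving (5)!/(3!·2!) = 10.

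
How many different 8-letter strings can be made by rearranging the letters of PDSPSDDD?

420

PDSPSDDD has 8 letters with D appearing 4 times, P appearing twice, and S appearing twice.
So there are 8! / (4!·2!·2!) = 420 distinguishable arrangements.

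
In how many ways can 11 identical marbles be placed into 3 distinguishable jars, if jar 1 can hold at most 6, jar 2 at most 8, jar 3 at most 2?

By stars and bars, unrestricted non-negative solutions to x_1+…+x_3 = 11 number C(11+2,2) = 78.
Subtract solutions that violate a single cap (substitute x_i' = x_i − (cap_i+1)): x_1 ≥ 7 gives C(6,2) = 15; x_2 ≥ 9 gives C(4,2) = 6; x_3 ≥ 3 gives C(10,2) = 45. Together 66.
Add back pairs where two caps are both exceeded: 0 + 3 + 0 = 3.
By inclusion–exclusion the count is 78 − 66 + 3 = 15.

15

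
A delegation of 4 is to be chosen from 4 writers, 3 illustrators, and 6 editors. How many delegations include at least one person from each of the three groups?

With no constraint there are C(13,4) = 715 possible selections.
Selections missing a whole group: no writers → C(9,4) = 126; no illustrators → C(10,4) = 210; no editors → C(7,4) = 35.
Add back selections omitting two groups (i.e. drawn from a single group): C(4,4) + C(3,4) + C(6,4) = 16.
By inclusion–exclusion: 715 − 371 + 16 = 360.

360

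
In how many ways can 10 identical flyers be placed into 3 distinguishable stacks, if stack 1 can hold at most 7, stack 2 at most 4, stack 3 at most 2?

Ignoring the caps, the number of non-negative solutions to x_1+…+x_3 = 10 is C(12,2) = 66.
Subtract solutions that violate a single cap (substitute x_i' = x_i − (cap_i+1)): x_1 ≥ 8 gives C(4,2) = 6; x_2 ≥ 5 gives C(7,2) = 21; x_3 ≥ 3 gives C(9,2) = 36. Together 63.
Add back pairs where two caps are both exceeded: 0 + 0 + 6 = 6.
By inclusion–exclusion the count is 66 − 63 + 6 = 9.

9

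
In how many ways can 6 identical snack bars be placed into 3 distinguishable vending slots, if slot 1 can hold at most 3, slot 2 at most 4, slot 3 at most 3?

13

Without the upper bounds there are C(8,2) = 28 ways to split 6 among 3 vending slots.
Subtract solutions that violate a single cap (substitute x_i' = x_i − (cap_i+1)): x_1 ≥ 4 gives C(4,2) = 6; x_2 ≥ 5 gives C(3,2) = 3; x_3 ≥ 4 gives C(4,2) = 6. Together 15.
No two caps can be exceeded simultaneously, so the pair terms are all 0.
By inclusion–exclusion the count is 28 − 15 + 0 = 13.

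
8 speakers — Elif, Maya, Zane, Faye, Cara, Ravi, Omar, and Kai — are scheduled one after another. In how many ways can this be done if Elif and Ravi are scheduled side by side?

10080

Place the 6 others and the Elif-Ravi pair as 7 objects in a line; the pair has 2 internal arrangements.
So the count is 2·(7)! = 10080.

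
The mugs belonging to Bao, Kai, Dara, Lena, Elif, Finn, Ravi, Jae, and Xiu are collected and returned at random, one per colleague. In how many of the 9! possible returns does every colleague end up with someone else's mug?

133496

Count assignments avoiding every fixed point. For any j of the 9 colleagues fixed to their own mug, the other 9−j can be arranged in (9−j)! ways.
By inclusion–exclusion this is Σ_{j=0}^{9} (−1)^j C(9,j)·(9−j)!.
Computing: 362880 − 362880 + 181440 − 60480 + 15120 − 3024 + 504 − 72 + 9 − 1 = 133496.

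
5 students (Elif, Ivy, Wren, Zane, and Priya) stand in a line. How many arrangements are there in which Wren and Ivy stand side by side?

48

Glue Wren and Ivy into one block (2 internal orders), leaving 4 units to arrange in a row.
That gives 2 × 4! = 2 × 24 = 48.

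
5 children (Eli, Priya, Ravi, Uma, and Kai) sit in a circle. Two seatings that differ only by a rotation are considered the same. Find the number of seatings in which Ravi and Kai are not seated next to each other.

Without the restriction there are (4)! = 24 seatings.
Seatings with Ravi beside Kai: treat them as a block with 2 internal orders, giving 2 × (3)! = 12.
Subtracting, 24 − 12 = 12.

12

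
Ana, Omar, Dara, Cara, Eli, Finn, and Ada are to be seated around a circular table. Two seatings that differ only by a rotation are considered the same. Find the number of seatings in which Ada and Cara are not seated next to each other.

Without the restriction there are (6)! = 720 seatings.
Seatings with Ada beside Cara: treat them as a block with 2 internal orders, giving 2 × (5)! = 240.
Subtracting, 720 − 240 = 480.

480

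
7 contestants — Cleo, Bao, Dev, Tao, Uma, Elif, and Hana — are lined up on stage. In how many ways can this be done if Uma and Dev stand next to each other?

Treat {Uma, Dev} as a single unit. There are 6 units to order, and the pair itself can be ordered 2 ways.
So the count is 2·(6)! = 1440.

1440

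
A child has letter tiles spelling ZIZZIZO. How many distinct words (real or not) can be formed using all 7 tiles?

105

Letter multiplicities in ZIZZIZO: I×2, O×1, Z×4.
So there are 7! / (4!·2!) = 105 distinguishable arrangements.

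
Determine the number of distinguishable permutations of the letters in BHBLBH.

60

BHBLBH has 6 letters with B appearing 3 times and H appearing twice.
So there are 6! / (3!·2!) = 60 distinguishable arrangements.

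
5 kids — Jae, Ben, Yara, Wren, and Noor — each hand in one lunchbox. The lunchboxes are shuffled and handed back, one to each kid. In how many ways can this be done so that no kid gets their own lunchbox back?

44

Let Aᵢ be the assignments in which kid i gets their own lunchbox. We want the size of the complement of A₁∪…∪A_5.
By inclusion–exclusion this is Σ_{j=0}^{5} (−1)^j C(5,j)·(5−j)!.
Computing: 120 − 120 + 60 − 20 + 5 − 1 = 44.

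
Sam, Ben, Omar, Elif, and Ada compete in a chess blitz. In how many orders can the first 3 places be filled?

60

This is an ordered selection of 3 from 5: P(5,3).
That gives 5 × 4 × 3 = 60.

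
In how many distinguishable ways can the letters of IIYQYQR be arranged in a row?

The 7 letters of IIYQYQR have repeats: I appearing twice, Q appearing twice, and Y appearing twice.
So there are 7! / (2!·2!·2!) = 630 distinguishable arrangements.

630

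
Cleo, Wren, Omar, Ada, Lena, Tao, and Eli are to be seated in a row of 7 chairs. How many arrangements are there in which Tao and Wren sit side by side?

Glue Tao and Wren into one block (2 internal orders), leaving 6 units to arrange in a row.
So the count is 2·(6)! = 1440.

1440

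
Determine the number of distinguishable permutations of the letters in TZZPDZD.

The 7 letters of TZZPDZD have repeats: D appearing twice and Z appearing 3 times.
So there are 7! / (3!·2!) = 420 distinguishable arrangements.

420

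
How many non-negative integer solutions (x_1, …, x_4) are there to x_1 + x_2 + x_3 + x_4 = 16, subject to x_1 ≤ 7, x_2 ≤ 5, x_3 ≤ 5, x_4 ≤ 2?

By stars and bars, unrestricted non-negative solutions to x_1+…+x_4 = 16 number C(16+3,3) = 969.
Subtract solutions that violate a single cap (substitute x_i' = x_i − (cap_i+1)): x_1 ≥ 8 gives C(11,3) = 165; x_2 ≥ 6 gives C(13,3) = 286; x_3 ≥ 6 gives C(13,3) = 286; x_4 ≥ 3 gives C(16,3) = 560. Together 1297.
Add back pairs where two caps are both exceeded: 10 + 10 + 56 + 35 + 120 + 120 = 351.
Subtract triples: 0 + 0 + 0 + 4 = 4.
By inclusion–exclusion the count is 969 − 1297 + 351 − 4 = 19.

19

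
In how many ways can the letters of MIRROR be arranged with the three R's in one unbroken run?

24

Treat the 3 copies of R as a single block. The multiset to arrange is then {RRR, I, M, O}, 4 items in all.
All 4 items are distinct, so there are (4)! = 24 arrangements.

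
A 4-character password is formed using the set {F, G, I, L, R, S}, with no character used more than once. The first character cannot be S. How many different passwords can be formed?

The first character has 6−1 = 5 choices (anything except S).
The remaining 3 characters are filled from the other 5 symbols without repetition: 5 × 4 × 3 = 60.
Total: 5 × 60 = 300.

300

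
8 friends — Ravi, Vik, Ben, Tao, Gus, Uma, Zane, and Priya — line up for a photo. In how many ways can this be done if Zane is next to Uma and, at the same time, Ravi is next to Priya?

2880

Treat {Zane,Uma} as one block (2 orders) and {Ravi,Priya} as another (2 orders).
That leaves 6 units to arrange: 2 × 2 × 6! = 4 × 720 = 2880.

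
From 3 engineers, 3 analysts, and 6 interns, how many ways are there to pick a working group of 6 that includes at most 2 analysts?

Split by how many analysts are chosen (0 through 2).
Sum: C(3,0)·C(9,6) + C(3,1)·C(9,5) + C(3,2)·C(9,4) = 84 + 378 + 378 = 840.

840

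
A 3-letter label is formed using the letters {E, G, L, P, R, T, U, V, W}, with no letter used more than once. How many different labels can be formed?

504

Choose and order 3 of the 9 symbols: the first letter has 9 options, the next 8, then 7.
That product is 9 × 8 × 7 = 504.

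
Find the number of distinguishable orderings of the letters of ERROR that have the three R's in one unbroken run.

Treat the 3 copies of R as a single block. The multiset to arrange is then {RRR, E, O}, 3 items in all.
All 3 items are distinct, so there are (3)! = 6 arrangements.

6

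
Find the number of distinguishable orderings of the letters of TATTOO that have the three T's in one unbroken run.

Treat the 3 copies of T as a single block. The multiset to arrange is then {TTT, A, O, O}, 4 items in all.
That gives (4)!/(2!) = 12 arrangements.

12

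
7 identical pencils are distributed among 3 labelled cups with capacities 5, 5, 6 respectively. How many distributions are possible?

Ignoring the caps, the number of non-negative solutions to x_1+…+x_3 = 7 is C(9,2) = 36.
Subtract solutions that violate a single cap (substitute x_i' = x_i − (cap_i+1)): x_1 ≥ 6 gives C(3,2) = 3; x_2 ≥ 6 gives C(3,2) = 3; x_3 ≥ 7 gives C(2,2) = 1. Together 7.
No two caps can be exceeded simultaneously, so the pair terms are all 0.
By inclusion–exclusion the count is 36 − 7 + 0 = 29.

29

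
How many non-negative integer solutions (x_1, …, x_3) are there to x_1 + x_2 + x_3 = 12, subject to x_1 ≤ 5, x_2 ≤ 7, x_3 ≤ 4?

15

Ignoring the caps, the number of non-negative solutions to x_1+…+x_3 = 12 is C(14,2) = 91.
Subtract solutions that violate a single cap (substitute x_i' = x_i − (cap_i+1)): x_1 ≥ 6 gives C(8,2) = 28; x_2 ≥ 8 gives C(6,2) = 15; x_3 ≥ 5 gives C(9,2) = 36. Together 79.
Add back pairs where two caps are both exceeded: 0 + 3 + 0 = 3.
By inclusion–exclusion the count is 91 − 79 + 3 = 15.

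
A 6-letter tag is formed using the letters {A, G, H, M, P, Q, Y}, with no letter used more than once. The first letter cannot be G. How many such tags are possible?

4320

The first letter has 7−1 = 6 choices (anything except G).
The remaining 5 letters are filled from the other 6 symbols without repetition: 6 × 5 × 4 × 3 × 2 = 720.
Total: 6 × 720 = 4320.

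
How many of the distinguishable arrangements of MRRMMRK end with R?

60

With the last slot taken by R, it remains to arrange the other 6 letters (MRMMRK).
Those 6 letters have M appearing 3 times and R appearing twice, giving (6)!/(3!·2!) = 60.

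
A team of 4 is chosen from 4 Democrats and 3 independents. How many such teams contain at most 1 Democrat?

Split by how many Democrats are chosen (0 through 1).
Sum: C(4,0)·C(3,4) + C(4,1)·C(3,3) = 0 + 4 = 4.

4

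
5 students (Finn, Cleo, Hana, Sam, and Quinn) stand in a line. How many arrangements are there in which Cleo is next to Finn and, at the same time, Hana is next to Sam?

Treat {Cleo,Finn} as one block (2 orders) and {Hana,Sam} as another (2 orders).
That leaves 3 units to arrange: 2 × 2 × 3! = 4 × 6 = 24.

24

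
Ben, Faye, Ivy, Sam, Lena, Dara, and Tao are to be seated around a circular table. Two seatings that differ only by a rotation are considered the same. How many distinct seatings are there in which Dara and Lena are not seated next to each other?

480

Without the restriction there are (6)! = 720 seatings.
Seatings with Dara beside Lena: treat them as a block with 2 internal orders, giving 2 × (5)! = 240.
Subtracting, 720 − 240 = 480.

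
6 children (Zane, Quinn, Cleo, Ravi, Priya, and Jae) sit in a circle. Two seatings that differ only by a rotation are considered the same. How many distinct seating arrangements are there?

Fix one person's seat to break rotational symmetry; the remaining 5 people can be arranged in (5)! = 120 ways.

120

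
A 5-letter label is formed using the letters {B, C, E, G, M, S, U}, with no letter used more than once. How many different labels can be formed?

With no repetition, fill the 5 letters in order: 7 choices, then 6, down to 3.
7 × 6 × 5 × 4 × 3 = 2520.

2520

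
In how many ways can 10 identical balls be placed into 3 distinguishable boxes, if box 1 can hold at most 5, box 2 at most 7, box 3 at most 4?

24

By stars and bars, unrestricted non-negative solutions to x_1+…+x_3 = 10 number C(10+2,2) = 66.
Subtract solutions that violate a single cap (substitute x_i' = x_i − (cap_i+1)): x_1 ≥ 6 gives C(6,2) = 15; x_2 ≥ 8 gives C(4,2) = 6; x_3 ≥ 5 gives C(7,2) = 21. Together 42.
No two caps can be exceeded simultaneously, so the pair terms are all 0.
By inclusion–exclusion the count is 66 − 42 + 0 = 24.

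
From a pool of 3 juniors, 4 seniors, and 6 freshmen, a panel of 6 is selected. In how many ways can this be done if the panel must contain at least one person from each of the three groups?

1416

With no constraint there are C(13,6) = 1716 possible selections.
Selections missing a whole group: no juniors → C(10,6) = 210; no seniors → C(9,6) = 84; no freshmen → C(7,6) = 7.
Add back selections omitting two groups (i.e. drawn from a single group): C(3,6) + C(4,6) + C(6,6) = 1.
By inclusion–exclusion: 1716 − 301 + 1 = 1416.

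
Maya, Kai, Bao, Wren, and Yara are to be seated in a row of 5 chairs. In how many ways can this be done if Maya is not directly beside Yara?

72

There are 5! = 120 arrangements in all. If Maya and Yara are adjacent, merging them into one block gives 2·(4)! = 48 arrangements.
Complementary counting: 120 − 48 = 72.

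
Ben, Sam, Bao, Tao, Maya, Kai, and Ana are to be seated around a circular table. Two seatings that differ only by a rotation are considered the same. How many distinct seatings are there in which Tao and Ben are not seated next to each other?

Without the restriction there are (6)! = 720 seatings.
Those with Tao next to Ben: fuse the pair into one unit and seat 6 units around a circle — 2·(5)! = 240.
Subtracting, 720 − 240 = 480.

480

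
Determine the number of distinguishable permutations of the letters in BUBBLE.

120

The 6 letters of BUBBLE have repeats: B appearing 3 times.
So there are 6! / (3!) = 120 distinguishable arrangements.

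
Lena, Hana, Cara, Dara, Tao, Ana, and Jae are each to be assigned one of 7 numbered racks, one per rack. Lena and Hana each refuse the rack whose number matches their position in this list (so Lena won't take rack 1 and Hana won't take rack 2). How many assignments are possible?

3720

Let Aᵢ (for i ∈ {1, 2}) be the placements that put person i in their forbidden rack. Any j of these fix j positions, leaving (7−j)! ways to fill the rest, and there are C(2,j) ways to pick which j.
By inclusion–exclusion, the number of valid placements is Σ_{j=0}^{2} (−1)^j C(2,j)·(7−j)!.
Computing: 5040 − 1440 + 120 = 3720.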